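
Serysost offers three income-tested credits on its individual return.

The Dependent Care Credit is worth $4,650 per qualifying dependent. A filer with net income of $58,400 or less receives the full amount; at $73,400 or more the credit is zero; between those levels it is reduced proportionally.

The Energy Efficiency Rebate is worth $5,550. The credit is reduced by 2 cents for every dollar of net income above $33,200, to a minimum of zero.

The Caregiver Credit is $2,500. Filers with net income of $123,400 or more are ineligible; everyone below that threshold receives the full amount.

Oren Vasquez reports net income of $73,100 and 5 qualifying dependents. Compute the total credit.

Dependent Care Credit: base = 5 × $4,650 = $23,250. $73,100 is $14,700 into a $15,000 phase-out range, leaving 300/15,000 of the credit: $23,250 × 300/15,000 = $465.
Energy Efficiency Rebate: 2% of the $39,900 excess over $33,200 is $798; credit = $5,550 − $798 = $4,752.
Caregiver Credit: $73,100 is below the $123,400 cutoff, so the full $2,500 applies.
Total: $465 + $4,752 + $2,500 = $7,717.

$7,717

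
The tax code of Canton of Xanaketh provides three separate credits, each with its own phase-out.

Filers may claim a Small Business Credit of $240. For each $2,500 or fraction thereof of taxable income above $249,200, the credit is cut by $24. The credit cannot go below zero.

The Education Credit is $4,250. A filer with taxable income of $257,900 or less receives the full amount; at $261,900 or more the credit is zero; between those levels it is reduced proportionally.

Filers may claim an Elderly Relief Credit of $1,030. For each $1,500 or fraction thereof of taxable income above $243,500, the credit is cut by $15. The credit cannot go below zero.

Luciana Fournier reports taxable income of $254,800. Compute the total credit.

$5,328

Small Business Credit: income exceeds $249,200 by $5,600, which is 3 full-or-partial $2,500 increments; reduction = 3 × $24 = $72, leaving $168.
Education Credit: $254,800 is at or below the $257,900 threshold, so the full $4,250 applies.
Elderly Relief Credit: income exceeds $243,500 by $11,300, which is 8 full-or-partial $1,500 increments; reduction = 8 × $15 = $120, leaving $910.
Total: $168 + $4,250 + $910 = $5,328.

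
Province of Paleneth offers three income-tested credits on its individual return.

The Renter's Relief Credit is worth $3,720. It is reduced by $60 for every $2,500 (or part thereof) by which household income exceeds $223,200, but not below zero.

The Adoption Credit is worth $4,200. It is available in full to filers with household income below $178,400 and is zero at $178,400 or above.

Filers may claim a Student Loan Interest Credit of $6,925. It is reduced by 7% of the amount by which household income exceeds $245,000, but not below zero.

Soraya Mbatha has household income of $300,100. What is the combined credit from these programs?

$4,928

Renter's Relief Credit: income exceeds $223,200 by $76,900, which is 31 full-or-partial $2,500 increments; reduction = 31 × $60 = $1,860, leaving $1,860.
Adoption Credit: $300,100 meets or exceeds the $178,400 cutoff, so the credit is $0.
Student Loan Interest Credit: 7% of the $55,100 excess over $245,000 is $3,857; credit = $6,925 − $3,857 = $3,068.
Total: $1,860 + $0 + $3,068 = $4,928.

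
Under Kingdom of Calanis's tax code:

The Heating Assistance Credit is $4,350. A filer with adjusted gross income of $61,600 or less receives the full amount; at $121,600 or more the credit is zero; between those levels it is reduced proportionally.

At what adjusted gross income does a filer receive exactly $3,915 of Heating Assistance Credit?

$67,600

$3,915 is 3,915/4,350 of the full $4,350, so 435/4,350 of the $60,000 range has been used: income = $61,600 + $60,000 × 435/4,350 = $67,600.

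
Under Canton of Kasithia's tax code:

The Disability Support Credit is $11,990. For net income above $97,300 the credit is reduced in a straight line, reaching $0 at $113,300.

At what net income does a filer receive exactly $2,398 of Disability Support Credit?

$2,398 is 2,398/11,990 of the full $11,990, so 9,592/11,990 of the $16,000 range has been used: income = $97,300 + $16,000 × 9,592/11,990 = $110,100.

$110,100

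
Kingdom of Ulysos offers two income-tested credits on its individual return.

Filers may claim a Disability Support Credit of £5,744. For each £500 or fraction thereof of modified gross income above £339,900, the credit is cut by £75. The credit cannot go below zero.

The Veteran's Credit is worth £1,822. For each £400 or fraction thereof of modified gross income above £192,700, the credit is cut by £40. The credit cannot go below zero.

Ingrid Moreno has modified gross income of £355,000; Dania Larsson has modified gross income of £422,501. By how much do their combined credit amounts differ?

Ingrid (£355,000): Disability Support Credit: income exceeds £339,900 by £15,100, which is 31 full-or-partial £500 increments; reduction = 31 × £75 = £2,325, leaving £3,419. Veteran's Credit: income exceeds £192,700 by £162,300 → 406 increments × £40 = £16,240 ≥ base, so the credit is £0. total £3,419 + £0 = £3,419
Dania (£422,501): Disability Support Credit: income exceeds £339,900 by £82,601 → 166 increments × £75 = £12,450 ≥ base, so the credit is £0. Veteran's Credit: income exceeds £192,700 by £229,801 → 575 increments × £40 = £23,000 ≥ base, so the credit is £0. total £0 + £0 = £0
Difference: |£3,419 − £0| = £3,419.

£3,419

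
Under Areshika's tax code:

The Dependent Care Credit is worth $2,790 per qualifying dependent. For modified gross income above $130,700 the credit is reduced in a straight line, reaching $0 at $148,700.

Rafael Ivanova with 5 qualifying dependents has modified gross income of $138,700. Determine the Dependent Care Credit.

$7,750

Dependent Care Credit: base = 5 × $2,790 = $13,950. $138,700 is $8,000 into a $18,000 phase-out range, leaving 10,000/18,000 of the credit: $13,950 × 10,000/18,000 = $7,750.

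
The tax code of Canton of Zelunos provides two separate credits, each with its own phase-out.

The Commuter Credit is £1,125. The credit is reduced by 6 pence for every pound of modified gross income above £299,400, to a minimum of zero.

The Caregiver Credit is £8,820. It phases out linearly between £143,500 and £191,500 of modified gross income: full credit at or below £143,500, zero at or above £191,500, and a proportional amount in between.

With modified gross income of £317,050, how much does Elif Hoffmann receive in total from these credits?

£66

Commuter Credit: 6% of the £17,650 excess over £299,400 is £1,059; credit = £1,125 − £1,059 = £66.
Caregiver Credit: £317,050 is at or above £191,500, so the credit is £0.
Total: £66 + £0 = £66.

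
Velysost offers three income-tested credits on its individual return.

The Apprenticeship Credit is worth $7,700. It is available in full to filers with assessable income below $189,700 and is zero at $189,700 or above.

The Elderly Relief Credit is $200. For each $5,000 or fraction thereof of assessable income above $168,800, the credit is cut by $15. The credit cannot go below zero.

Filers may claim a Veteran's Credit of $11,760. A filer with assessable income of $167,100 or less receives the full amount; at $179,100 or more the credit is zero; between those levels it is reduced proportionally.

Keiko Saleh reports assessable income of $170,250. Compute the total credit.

Apprenticeship Credit: $170,250 is below the $189,700 cutoff, so the full $7,700 applies.
Elderly Relief Credit: income exceeds $168,800 by $1,450, which is 1 full-or-partial $5,000 increment; reduction = 1 × $15 = $15, leaving $185.
Veteran's Credit: $170,250 is $3,150 into a $12,000 phase-out range, leaving 8,850/12,000 of the credit: $11,760 × 8,850/12,000 = $8,673.
Total: $7,700 + $185 + $8,673 = $16,558.

$16,558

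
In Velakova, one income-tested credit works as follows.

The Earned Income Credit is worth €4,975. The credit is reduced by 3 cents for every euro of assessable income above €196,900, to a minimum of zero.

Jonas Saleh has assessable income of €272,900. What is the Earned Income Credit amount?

Earned Income Credit: 3% of the €76,000 excess over €196,900 is €2,280; credit = €4,975 − €2,280 = €2,695.

€2,695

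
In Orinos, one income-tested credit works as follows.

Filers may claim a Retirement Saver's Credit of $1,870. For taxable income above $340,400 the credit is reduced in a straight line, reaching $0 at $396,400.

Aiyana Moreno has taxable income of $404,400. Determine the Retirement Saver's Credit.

Retirement Saver's Credit: $404,400 is at or above $396,400, so the credit is $0.

$0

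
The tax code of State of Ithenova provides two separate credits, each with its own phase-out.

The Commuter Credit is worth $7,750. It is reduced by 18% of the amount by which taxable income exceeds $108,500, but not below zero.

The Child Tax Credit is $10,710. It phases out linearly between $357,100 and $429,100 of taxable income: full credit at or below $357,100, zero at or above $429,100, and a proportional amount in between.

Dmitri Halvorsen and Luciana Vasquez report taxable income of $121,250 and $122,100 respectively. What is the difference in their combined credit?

$153

Dmitri ($121,250): Commuter Credit: 18% of the $12,750 excess over $108,500 is $2,295; credit = $7,750 − $2,295 = $5,455. Child Tax Credit: $121,250 is at or below the $357,100 threshold, so the full $10,710 applies. total $5,455 + $10,710 = $16,165
Luciana ($122,100): Commuter Credit: 18% of the $13,600 excess over $108,500 is $2,448; credit = $7,750 − $2,448 = $5,302. Child Tax Credit: $122,100 is at or below the $357,100 threshold, so the full $10,710 applies. total $5,302 + $10,710 = $16,012
Difference: |$16,165 − $16,012| = $153.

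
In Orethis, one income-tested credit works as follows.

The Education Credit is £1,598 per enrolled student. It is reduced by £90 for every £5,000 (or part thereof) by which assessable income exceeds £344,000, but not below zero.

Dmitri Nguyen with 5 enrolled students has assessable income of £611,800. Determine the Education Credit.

£3,130

Education Credit: base = 5 × £1,598 = £7,990. income exceeds £344,000 by £267,800, which is 54 full-or-partial £5,000 increments; reduction = 54 × £90 = £4,860, leaving £3,130.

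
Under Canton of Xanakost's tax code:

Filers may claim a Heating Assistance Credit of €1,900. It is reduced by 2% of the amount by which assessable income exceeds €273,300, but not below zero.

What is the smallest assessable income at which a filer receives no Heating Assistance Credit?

€368,300

The credit falls by 2% of each euro above €273,300, so it reaches zero when the excess is €1,900 / 2% = €95,000: income = €273,300 + €95,000 = €368,300.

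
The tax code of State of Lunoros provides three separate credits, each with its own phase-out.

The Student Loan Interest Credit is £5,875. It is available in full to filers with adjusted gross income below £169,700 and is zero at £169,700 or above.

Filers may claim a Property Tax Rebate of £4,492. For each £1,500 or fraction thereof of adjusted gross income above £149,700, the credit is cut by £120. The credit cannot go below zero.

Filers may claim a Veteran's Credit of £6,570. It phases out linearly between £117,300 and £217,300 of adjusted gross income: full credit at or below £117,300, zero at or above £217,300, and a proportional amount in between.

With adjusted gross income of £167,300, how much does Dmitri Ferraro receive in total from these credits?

£12,212

Student Loan Interest Credit: £167,300 is below the £169,700 cutoff, so the full £5,875 applies.
Property Tax Rebate: income exceeds £149,700 by £17,600, which is 12 full-or-partial £1,500 increments; reduction = 12 × £120 = £1,440, leaving £3,052.
Veteran's Credit: £167,300 is £50,000 into a £100,000 phase-out range, leaving 50,000/100,000 of the credit: £6,570 × 50,000/100,000 = £3,285.
Total: £5,875 + £3,052 + £3,285 = £12,212.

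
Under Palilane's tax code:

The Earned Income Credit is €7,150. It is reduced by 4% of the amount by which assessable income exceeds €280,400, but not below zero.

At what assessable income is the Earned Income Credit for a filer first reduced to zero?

€459,150

The credit falls by 4% of each euro above €280,400, so it reaches zero when the excess is €7,150 / 4% = €178,750: income = €280,400 + €178,750 = €459,150.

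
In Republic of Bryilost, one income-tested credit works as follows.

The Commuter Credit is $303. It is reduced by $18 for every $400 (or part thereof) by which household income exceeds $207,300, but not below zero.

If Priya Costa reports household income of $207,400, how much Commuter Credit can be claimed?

Commuter Credit: income exceeds $207,300 by $100, which is 1 full-or-partial $400 increment; reduction = 1 × $18 = $18, leaving $285.

$285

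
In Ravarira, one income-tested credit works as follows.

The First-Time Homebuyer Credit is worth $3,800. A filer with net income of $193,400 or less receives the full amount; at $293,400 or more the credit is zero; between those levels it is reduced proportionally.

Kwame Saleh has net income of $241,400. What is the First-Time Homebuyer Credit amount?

First-Time Homebuyer Credit: $241,400 is $48,000 into a $100,000 phase-out range, leaving 52,000/100,000 of the credit: $3,800 × 52,000/100,000 = $1,976.

$1,976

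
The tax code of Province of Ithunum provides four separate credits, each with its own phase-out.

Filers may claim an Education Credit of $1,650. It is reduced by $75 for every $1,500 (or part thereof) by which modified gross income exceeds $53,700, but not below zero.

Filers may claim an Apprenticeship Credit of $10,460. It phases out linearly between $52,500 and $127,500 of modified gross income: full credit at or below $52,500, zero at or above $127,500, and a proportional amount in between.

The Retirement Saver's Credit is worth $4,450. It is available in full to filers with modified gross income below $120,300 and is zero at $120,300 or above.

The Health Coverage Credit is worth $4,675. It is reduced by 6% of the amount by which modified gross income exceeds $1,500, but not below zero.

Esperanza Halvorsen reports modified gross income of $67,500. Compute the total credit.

Education Credit: income exceeds $53,700 by $13,800, which is 10 full-or-partial $1,500 increments; reduction = 10 × $75 = $750, leaving $900.
Apprenticeship Credit: $67,500 is $15,000 into a $75,000 phase-out range, leaving 60,000/75,000 of the credit: $10,460 × 60,000/75,000 = $8,368.
Retirement Saver's Credit: $67,500 is below the $120,300 cutoff, so the full $4,450 applies.
Health Coverage Credit: 6% of the $66,000 excess over $1,500 is $3,960; credit = $4,675 − $3,960 = $715.
Total: $900 + $8,368 + $4,450 + $715 = $14,433.

$14,433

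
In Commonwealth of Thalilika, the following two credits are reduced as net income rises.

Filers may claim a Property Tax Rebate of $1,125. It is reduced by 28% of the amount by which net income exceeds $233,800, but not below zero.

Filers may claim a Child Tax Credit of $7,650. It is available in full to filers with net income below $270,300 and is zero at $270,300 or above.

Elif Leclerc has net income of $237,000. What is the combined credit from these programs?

$7,879

Property Tax Rebate: 28% of the $3,200 excess over $233,800 is $896; credit = $1,125 − $896 = $229.
Child Tax Credit: $237,000 is below the $270,300 cutoff, so the full $7,650 applies.
Total: $229 + $7,650 = $7,879.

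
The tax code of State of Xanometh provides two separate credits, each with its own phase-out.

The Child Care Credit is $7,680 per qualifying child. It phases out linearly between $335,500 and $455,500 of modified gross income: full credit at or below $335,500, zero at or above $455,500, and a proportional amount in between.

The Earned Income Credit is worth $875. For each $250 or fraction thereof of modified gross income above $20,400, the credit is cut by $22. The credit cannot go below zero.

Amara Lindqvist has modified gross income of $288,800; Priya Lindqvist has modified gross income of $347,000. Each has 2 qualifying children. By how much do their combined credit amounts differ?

Amara ($288,800): Child Care Credit: base = 2 × $7,680 = $15,360. $288,800 is at or below the $335,500 threshold, so the full $15,360 applies. Earned Income Credit: income exceeds $20,400 by $268,400 → 1074 increments × $22 = $23,628 ≥ base, so the credit is $0. total $15,360 + $0 = $15,360
Priya ($347,000): Child Care Credit: base = 2 × $7,680 = $15,360. $347,000 is $11,500 into a $120,000 phase-out range, leaving 108,500/120,000 of the credit: $15,360 × 108,500/120,000 = $13,888. Earned Income Credit: income exceeds $20,400 by $326,600 → 1307 increments × $22 = $28,754 ≥ base, so the credit is $0. total $13,888 + $0 = $13,888
Difference: |$15,360 − $13,888| = $1,472.

$1,472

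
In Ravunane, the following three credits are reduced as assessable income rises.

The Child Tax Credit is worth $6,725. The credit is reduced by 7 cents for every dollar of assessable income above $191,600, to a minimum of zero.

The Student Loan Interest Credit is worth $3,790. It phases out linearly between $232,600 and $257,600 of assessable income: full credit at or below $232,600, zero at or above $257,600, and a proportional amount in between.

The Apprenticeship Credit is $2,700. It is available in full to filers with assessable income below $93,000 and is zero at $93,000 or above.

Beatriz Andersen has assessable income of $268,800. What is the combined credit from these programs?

$1,321

Child Tax Credit: 7% of the $77,200 excess over $191,600 is $5,404; credit = $6,725 − $5,404 = $1,321.
Student Loan Interest Credit: $268,800 is at or above $257,600, so the credit is $0.
Apprenticeship Credit: $268,800 meets or exceeds the $93,000 cutoff, so the credit is $0.
Total: $1,321 + $0 + $0 = $1,321.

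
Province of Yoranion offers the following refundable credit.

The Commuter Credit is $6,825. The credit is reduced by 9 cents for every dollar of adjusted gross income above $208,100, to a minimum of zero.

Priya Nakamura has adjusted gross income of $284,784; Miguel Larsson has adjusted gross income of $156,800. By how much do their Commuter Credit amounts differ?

Priya ($284,784): Commuter Credit: 9% of the $76,684 excess over $208,100 is $6,901.56 ≥ base, so the credit is $0.
Miguel ($156,800): Commuter Credit: $156,800 is at or below the $208,100 threshold, so the full $6,825 applies.
Difference: |$0 − $6,825| = $6,825.

$6,825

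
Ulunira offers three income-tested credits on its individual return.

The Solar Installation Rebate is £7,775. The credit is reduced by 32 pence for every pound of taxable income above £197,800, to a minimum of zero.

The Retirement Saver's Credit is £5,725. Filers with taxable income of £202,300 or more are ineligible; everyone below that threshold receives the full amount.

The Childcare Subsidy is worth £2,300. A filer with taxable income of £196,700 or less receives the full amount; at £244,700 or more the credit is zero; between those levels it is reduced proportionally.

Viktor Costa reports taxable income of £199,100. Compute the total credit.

Solar Installation Rebate: 32% of the £1,300 excess over £197,800 is £416; credit = £7,775 − £416 = £7,359.
Retirement Saver's Credit: £199,100 is below the £202,300 cutoff, so the full £5,725 applies.
Childcare Subsidy: £199,100 is £2,400 into a £48,000 phase-out range, leaving 45,600/48,000 of the credit: £2,300 × 45,600/48,000 = £2,185.
Total: £7,359 + £5,725 + £2,185 = £15,269.

£15,269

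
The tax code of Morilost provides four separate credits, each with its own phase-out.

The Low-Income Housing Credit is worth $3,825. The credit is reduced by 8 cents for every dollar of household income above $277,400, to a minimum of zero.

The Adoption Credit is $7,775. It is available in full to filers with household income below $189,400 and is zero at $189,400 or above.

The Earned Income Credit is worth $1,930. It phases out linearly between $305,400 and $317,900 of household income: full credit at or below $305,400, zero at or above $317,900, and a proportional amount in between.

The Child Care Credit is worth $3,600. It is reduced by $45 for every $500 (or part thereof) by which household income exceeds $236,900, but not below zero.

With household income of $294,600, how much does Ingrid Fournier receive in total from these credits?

$4,379

Low-Income Housing Credit: 8% of the $17,200 excess over $277,400 is $1,376; credit = $3,825 − $1,376 = $2,449.
Adoption Credit: $294,600 meets or exceeds the $189,400 cutoff, so the credit is $0.
Earned Income Credit: $294,600 is at or below the $305,400 threshold, so the full $1,930 applies.
Child Care Credit: income exceeds $236,900 by $57,700 → 116 increments × $45 = $5,220 ≥ base, so the credit is $0.
Total: $2,449 + $0 + $1,930 + $0 = $4,379.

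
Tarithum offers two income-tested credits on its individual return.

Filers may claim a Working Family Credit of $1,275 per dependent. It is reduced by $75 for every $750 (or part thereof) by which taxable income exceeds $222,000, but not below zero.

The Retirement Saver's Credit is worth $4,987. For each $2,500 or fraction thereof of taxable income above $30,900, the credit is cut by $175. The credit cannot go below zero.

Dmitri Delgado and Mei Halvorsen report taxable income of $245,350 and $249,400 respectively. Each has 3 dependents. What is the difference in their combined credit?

Dmitri ($245,350): Working Family Credit: base = 3 × $1,275 = $3,825. income exceeds $222,000 by $23,350, which is 32 full-or-partial $750 increments; reduction = 32 × $75 = $2,400, leaving $1,425. Retirement Saver's Credit: income exceeds $30,900 by $214,450 → 86 increments × $175 = $15,050 ≥ base, so the credit is $0. total $1,425 + $0 = $1,425
Mei ($249,400): Working Family Credit: base = 3 × $1,275 = $3,825. income exceeds $222,000 by $27,400, which is 37 full-or-partial $750 increments; reduction = 37 × $75 = $2,775, leaving $1,050. Retirement Saver's Credit: income exceeds $30,900 by $218,500 → 88 increments × $175 = $15,400 ≥ base, so the credit is $0. total $1,050 + $0 = $1,050
Difference: |$1,425 − $1,050| = $375.

$375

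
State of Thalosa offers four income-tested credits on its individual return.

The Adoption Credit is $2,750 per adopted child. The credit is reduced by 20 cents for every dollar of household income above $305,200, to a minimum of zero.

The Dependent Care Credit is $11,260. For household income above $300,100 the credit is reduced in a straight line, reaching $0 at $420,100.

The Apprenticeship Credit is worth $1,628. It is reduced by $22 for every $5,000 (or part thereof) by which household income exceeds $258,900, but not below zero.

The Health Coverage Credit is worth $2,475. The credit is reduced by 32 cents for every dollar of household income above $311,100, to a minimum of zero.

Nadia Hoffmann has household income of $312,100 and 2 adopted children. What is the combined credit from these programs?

Adoption Credit: base = 2 × $2,750 = $5,500. 20% of the $6,900 excess over $305,200 is $1,380; credit = $5,500 − $1,380 = $4,120.
Dependent Care Credit: $312,100 is $12,000 into a $120,000 phase-out range, leaving 108,000/120,000 of the credit: $11,260 × 108,000/120,000 = $10,134.
Apprenticeship Credit: income exceeds $258,900 by $53,200, which is 11 full-or-partial $5,000 increments; reduction = 11 × $22 = $242, leaving $1,386.
Health Coverage Credit: 32% of the $1,000 excess over $311,100 is $320; credit = $2,475 − $320 = $2,155.
Total: $4,120 + $10,134 + $1,386 + $2,155 = $17,795.

$17,795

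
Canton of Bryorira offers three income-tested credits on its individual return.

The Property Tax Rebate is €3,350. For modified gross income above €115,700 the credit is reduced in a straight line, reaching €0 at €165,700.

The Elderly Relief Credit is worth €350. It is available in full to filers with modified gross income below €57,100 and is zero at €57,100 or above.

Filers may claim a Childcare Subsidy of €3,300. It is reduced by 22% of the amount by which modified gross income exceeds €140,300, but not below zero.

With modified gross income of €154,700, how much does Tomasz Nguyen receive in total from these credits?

€869

Property Tax Rebate: €154,700 is €39,000 into a €50,000 phase-out range, leaving 11,000/50,000 of the credit: €3,350 × 11,000/50,000 = €737.
Elderly Relief Credit: €154,700 meets or exceeds the €57,100 cutoff, so the credit is €0.
Childcare Subsidy: 22% of the €14,400 excess over €140,300 is €3,168; credit = €3,300 − €3,168 = €132.
Total: €737 + €0 + €132 = €869.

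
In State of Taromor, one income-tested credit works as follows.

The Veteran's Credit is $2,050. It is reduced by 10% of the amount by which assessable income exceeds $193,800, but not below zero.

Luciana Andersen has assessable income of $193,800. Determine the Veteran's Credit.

$2,050

Veteran's Credit: $193,800 is at or below the $193,800 threshold, so the full $2,050 applies.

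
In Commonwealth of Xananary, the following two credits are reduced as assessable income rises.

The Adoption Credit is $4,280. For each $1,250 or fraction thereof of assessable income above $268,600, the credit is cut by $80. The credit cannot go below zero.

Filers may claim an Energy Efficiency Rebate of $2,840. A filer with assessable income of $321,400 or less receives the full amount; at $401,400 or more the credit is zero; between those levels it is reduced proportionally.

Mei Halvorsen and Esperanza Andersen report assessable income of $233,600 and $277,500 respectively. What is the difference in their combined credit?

$640

Mei ($233,600): Adoption Credit: $233,600 is at or below the $268,600 threshold, so the full $4,280 applies. Energy Efficiency Rebate: $233,600 is at or below the $321,400 threshold, so the full $2,840 applies. total $4,280 + $2,840 = $7,120
Esperanza ($277,500): Adoption Credit: income exceeds $268,600 by $8,900, which is 8 full-or-partial $1,250 increments; reduction = 8 × $80 = $640, leaving $3,640. Energy Efficiency Rebate: $277,500 is at or below the $321,400 threshold, so the full $2,840 applies. total $3,640 + $2,840 = $6,480
Difference: |$7,120 − $6,480| = $640.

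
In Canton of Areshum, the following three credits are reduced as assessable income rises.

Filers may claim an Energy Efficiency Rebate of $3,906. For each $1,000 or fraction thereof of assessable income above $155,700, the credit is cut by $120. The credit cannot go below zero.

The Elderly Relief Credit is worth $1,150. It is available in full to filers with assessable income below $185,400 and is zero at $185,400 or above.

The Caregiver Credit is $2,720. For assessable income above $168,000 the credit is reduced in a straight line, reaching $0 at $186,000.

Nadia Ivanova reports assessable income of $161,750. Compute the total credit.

Energy Efficiency Rebate: income exceeds $155,700 by $6,050, which is 7 full-or-partial $1,000 increments; reduction = 7 × $120 = $840, leaving $3,066.
Elderly Relief Credit: $161,750 is below the $185,400 cutoff, so the full $1,150 applies.
Caregiver Credit: $161,750 is at or below the $168,000 threshold, so the full $2,720 applies.
Total: $3,066 + $1,150 + $2,720 = $6,936.

$6,936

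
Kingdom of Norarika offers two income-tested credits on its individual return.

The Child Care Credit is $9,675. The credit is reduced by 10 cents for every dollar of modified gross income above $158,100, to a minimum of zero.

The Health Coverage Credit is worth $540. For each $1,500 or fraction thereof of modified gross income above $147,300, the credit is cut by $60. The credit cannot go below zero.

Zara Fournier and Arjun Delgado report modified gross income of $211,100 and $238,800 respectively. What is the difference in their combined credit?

Zara ($211,100): Child Care Credit: 10% of the $53,000 excess over $158,100 is $5,300; credit = $9,675 − $5,300 = $4,375. Health Coverage Credit: income exceeds $147,300 by $63,800 → 43 increments × $60 = $2,580 ≥ base, so the credit is $0. total $4,375 + $0 = $4,375
Arjun ($238,800): Child Care Credit: 10% of the $80,700 excess over $158,100 is $8,070; credit = $9,675 − $8,070 = $1,605. Health Coverage Credit: income exceeds $147,300 by $91,500 → 61 increments × $60 = $3,660 ≥ base, so the credit is $0. total $1,605 + $0 = $1,605
Difference: |$4,375 − $1,605| = $2,770.

$2,770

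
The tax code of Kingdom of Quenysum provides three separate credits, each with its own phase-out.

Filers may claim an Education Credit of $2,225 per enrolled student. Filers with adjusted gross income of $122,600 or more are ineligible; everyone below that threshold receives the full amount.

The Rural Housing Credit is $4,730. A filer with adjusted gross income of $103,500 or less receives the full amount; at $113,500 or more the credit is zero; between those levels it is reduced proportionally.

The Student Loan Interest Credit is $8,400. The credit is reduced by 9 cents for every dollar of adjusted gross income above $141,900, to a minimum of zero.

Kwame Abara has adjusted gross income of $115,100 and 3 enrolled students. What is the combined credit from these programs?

$15,075

Education Credit: base = 3 × $2,225 = $6,675. $115,100 is below the $122,600 cutoff, so the full $6,675 applies.
Rural Housing Credit: $115,100 is at or above $113,500, so the credit is $0.
Student Loan Interest Credit: $115,100 is at or below the $141,900 threshold, so the full $8,400 applies.
Total: $6,675 + $0 + $8,400 = $15,075.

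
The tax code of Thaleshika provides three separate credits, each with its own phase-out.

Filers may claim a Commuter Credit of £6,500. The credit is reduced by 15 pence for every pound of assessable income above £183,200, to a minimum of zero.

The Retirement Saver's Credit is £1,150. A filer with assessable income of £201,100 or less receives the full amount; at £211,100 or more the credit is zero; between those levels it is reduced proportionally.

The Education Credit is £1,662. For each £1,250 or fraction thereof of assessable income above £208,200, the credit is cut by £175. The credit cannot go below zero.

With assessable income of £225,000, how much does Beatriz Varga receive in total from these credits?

£230

Commuter Credit: 15% of the £41,800 excess over £183,200 is £6,270; credit = £6,500 − £6,270 = £230.
Retirement Saver's Credit: £225,000 is at or above £211,100, so the credit is £0.
Education Credit: income exceeds £208,200 by £16,800 → 14 increments × £175 = £2,450 ≥ base, so the credit is £0.
Total: £230 + £0 + £0 = £230.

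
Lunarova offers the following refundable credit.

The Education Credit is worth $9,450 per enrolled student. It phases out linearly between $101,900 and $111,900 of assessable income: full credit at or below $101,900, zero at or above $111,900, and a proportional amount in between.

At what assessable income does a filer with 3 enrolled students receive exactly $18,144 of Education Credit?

Full credit = 3 × $9,450 = $28,350.
$18,144 is 18,144/28,350 of the full $28,350, so 10,206/28,350 of the $10,000 range has been used: income = $101,900 + $10,000 × 10,206/28,350 = $105,500.

$105,500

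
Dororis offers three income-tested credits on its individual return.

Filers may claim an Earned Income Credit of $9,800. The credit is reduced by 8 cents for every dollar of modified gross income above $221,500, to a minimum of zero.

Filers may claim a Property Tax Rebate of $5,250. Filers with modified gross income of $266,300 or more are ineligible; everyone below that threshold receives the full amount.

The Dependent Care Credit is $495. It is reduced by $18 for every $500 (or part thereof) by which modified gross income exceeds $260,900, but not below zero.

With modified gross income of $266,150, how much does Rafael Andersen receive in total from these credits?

$11,775

Earned Income Credit: 8% of the $44,650 excess over $221,500 is $3,572; credit = $9,800 − $3,572 = $6,228.
Property Tax Rebate: $266,150 is below the $266,300 cutoff, so the full $5,250 applies.
Dependent Care Credit: income exceeds $260,900 by $5,250, which is 11 full-or-partial $500 increments; reduction = 11 × $18 = $198, leaving $297.
Total: $6,228 + $5,250 + $297 = $11,775.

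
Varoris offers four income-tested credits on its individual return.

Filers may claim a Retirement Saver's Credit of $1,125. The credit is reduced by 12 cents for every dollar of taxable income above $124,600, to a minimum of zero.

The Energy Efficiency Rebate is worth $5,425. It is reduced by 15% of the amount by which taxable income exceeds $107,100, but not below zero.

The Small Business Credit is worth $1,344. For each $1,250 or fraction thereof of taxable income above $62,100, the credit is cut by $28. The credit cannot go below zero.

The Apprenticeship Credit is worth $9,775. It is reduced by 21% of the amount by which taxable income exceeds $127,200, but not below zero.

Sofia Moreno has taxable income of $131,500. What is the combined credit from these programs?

Retirement Saver's Credit: 12% of the $6,900 excess over $124,600 is $828; credit = $1,125 − $828 = $297.
Energy Efficiency Rebate: 15% of the $24,400 excess over $107,100 is $3,660; credit = $5,425 − $3,660 = $1,765.
Small Business Credit: income exceeds $62,100 by $69,400 → 56 increments × $28 = $1,568 ≥ base, so the credit is $0.
Apprenticeship Credit: 21% of the $4,300 excess over $127,200 is $903; credit = $9,775 − $903 = $8,872.
Total: $297 + $1,765 + $0 + $8,872 = $10,934.

$10,934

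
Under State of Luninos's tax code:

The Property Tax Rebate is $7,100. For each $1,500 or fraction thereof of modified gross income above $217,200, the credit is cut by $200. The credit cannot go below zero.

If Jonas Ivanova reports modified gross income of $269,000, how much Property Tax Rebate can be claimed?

$100

Property Tax Rebate: income exceeds $217,200 by $51,800, which is 35 full-or-partial $1,500 increments; reduction = 35 × $200 = $7,000, leaving $100.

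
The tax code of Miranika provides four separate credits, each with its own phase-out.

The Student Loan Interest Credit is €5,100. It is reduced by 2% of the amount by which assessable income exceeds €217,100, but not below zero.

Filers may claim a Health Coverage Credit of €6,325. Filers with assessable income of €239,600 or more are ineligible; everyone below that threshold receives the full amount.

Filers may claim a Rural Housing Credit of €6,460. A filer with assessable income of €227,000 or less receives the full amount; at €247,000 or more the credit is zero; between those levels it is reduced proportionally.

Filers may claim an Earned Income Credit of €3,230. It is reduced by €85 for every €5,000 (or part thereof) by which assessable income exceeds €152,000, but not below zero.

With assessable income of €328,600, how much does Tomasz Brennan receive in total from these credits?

€3,040

Student Loan Interest Credit: 2% of the €111,500 excess over €217,100 is €2,230; credit = €5,100 − €2,230 = €2,870.
Health Coverage Credit: €328,600 meets or exceeds the €239,600 cutoff, so the credit is €0.
Rural Housing Credit: €328,600 is at or above €247,000, so the credit is €0.
Earned Income Credit: income exceeds €152,000 by €176,600, which is 36 full-or-partial €5,000 increments; reduction = 36 × €85 = €3,060, leaving €170.
Total: €2,870 + €0 + €0 + €170 = €3,040.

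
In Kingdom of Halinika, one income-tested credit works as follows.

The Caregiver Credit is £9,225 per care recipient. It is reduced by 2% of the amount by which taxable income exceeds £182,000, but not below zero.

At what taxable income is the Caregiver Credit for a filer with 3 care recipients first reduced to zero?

£1,565,750

Full credit = 3 × £9,225 = £27,675.
The credit falls by 2% of each pound above £182,000, so it reaches zero when the excess is £27,675 / 2% = £1,383,750: income = £182,000 + £1,383,750 = £1,565,750.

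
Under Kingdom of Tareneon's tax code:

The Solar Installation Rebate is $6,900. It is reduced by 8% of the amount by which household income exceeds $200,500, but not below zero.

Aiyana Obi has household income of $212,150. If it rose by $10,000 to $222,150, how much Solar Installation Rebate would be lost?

$800

At $212,150 — 8% of the $11,650 excess over $200,500 is $932; credit = $6,900 − $932 = $5,968.
At $222,150 — 8% of the $21,650 excess over $200,500 is $1,732; credit = $6,900 − $1,732 = $5,168.
Lost: $5,968 − $5,168 = $800.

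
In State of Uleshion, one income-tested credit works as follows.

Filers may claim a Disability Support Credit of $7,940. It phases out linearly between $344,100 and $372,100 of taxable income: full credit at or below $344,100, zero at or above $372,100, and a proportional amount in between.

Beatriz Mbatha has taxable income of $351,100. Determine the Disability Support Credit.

Disability Support Credit: $351,100 is $7,000 into a $28,000 phase-out range, leaving 21,000/28,000 of the credit: $7,940 × 21,000/28,000 = $5,955.

$5,955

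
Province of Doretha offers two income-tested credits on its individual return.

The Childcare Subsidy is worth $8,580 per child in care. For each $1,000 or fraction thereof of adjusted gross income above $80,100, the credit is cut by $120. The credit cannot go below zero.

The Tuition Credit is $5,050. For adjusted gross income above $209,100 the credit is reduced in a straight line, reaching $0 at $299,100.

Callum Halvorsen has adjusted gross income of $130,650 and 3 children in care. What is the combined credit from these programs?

$24,670

Childcare Subsidy: base = 3 × $8,580 = $25,740. income exceeds $80,100 by $50,550, which is 51 full-or-partial $1,000 increments; reduction = 51 × $120 = $6,120, leaving $19,620.
Tuition Credit: $130,650 is at or below the $209,100 threshold, so the full $5,050 applies.
Total: $19,620 + $5,050 = $24,670.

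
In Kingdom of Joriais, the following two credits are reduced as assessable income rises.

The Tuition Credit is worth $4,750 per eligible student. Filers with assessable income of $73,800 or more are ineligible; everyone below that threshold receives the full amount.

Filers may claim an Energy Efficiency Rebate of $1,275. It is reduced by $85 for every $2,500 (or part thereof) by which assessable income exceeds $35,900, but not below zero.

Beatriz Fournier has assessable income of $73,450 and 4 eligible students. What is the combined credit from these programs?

Tuition Credit: base = 4 × $4,750 = $19,000. $73,450 is below the $73,800 cutoff, so the full $19,000 applies.
Energy Efficiency Rebate: income exceeds $35,900 by $37,550 → 16 increments × $85 = $1,360 ≥ base, so the credit is $0.
Total: $19,000 + $0 = $19,000.

$19,000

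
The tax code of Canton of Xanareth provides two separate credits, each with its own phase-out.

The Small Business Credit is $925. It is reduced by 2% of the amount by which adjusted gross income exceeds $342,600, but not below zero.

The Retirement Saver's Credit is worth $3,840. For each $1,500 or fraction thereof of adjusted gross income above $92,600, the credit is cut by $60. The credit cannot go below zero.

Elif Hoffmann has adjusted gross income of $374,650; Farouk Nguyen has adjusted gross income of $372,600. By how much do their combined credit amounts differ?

$41

Elif ($374,650): Small Business Credit: 2% of the $32,050 excess over $342,600 is $641; credit = $925 − $641 = $284. Retirement Saver's Credit: income exceeds $92,600 by $282,050 → 189 increments × $60 = $11,340 ≥ base, so the credit is $0. total $284 + $0 = $284
Farouk ($372,600): Small Business Credit: 2% of the $30,000 excess over $342,600 is $600; credit = $925 − $600 = $325. Retirement Saver's Credit: income exceeds $92,600 by $280,000 → 187 increments × $60 = $11,220 ≥ base, so the credit is $0. total $325 + $0 = $325
Difference: |$284 − $325| = $41.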